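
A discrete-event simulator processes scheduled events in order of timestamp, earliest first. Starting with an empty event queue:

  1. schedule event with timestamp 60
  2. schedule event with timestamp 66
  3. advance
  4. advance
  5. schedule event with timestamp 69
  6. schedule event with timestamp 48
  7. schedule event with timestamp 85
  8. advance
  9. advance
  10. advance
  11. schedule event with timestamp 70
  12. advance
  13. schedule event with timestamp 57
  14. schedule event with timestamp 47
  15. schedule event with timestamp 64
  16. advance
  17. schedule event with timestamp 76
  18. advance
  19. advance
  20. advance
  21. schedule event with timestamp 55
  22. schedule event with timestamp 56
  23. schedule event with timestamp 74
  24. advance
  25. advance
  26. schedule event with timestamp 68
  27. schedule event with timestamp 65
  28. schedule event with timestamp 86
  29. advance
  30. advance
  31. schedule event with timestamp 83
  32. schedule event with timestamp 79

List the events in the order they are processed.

insert 60 → {60}
insert 66 → {60, 66}
advance → 60; now {66}
advance → 66; now {}
insert 69 → {69}
insert 48 → {48, 69}
insert 85 → {48, 69, 85}
advance → 48; now {69, 85}
advance → 69; now {85}
advance → 85; now {}
insert 70 → {70}
advance → 70; now {}
insert 57 → {57}
insert 47 → {47, 57}
insert 64 → {47, 57, 64}
advance → 47; now {57, 64}
insert 76 → {57, 64, 76}
advance → 57; now {64, 76}
advance → 64; now {76}
advance → 76; now {}
insert 55 → {55}
insert 56 → {55, 56}
insert 74 → {55, 56, 74}
advance → 55; now {56, 74}
advance → 56; now {74}
insert 68 → {68, 74}
insert 65 → {65, 68, 74}
insert 86 → {65, 68, 74, 86}
advance → 65; now {68, 74, 86}
advance → 68; now {74, 86}
insert 83 → {74, 83, 86}
insert 79 → {74, 79, 83, 86}

[60, 66, 48, 69, 85, 70, 47, 57, 64, 76, 55, 56, 65, 68]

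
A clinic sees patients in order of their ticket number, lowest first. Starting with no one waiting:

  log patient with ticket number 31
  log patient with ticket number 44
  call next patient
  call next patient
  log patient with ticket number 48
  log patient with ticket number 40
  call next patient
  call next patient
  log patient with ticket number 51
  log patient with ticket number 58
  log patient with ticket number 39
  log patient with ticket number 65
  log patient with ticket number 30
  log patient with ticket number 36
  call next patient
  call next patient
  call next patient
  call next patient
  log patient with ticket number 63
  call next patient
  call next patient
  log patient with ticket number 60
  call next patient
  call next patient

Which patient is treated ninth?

58

insert 31 → {31}
insert 44 → {31, 44}
call next patient → 31; now {44}
call next patient → 44; now {}
insert 48 → {48}
insert 40 → {40, 48}
call next patient → 40; now {48}
call next patient → 48; now {}
insert 51 → {51}
insert 58 → {51, 58}
insert 39 → {39, 51, 58}
insert 65 → {39, 51, 58, 65}
insert 30 → {30, 39, 51, 58, 65}
insert 36 → {30, 36, 39, 51, 58, 65}
call next patient → 30; now {36, 39, 51, 58, 65}
call next patient → 36; now {39, 51, 58, 65}
call next patient → 39; now {51, 58, 65}
call next patient → 51; now {58, 65}
insert 63 → {58, 63, 65}
call next patient → 58; now {63, 65}
call next patient → 63; now {65}
insert 60 → {60, 65}
call next patient → 60; now {65}
call next patient → 65; now {}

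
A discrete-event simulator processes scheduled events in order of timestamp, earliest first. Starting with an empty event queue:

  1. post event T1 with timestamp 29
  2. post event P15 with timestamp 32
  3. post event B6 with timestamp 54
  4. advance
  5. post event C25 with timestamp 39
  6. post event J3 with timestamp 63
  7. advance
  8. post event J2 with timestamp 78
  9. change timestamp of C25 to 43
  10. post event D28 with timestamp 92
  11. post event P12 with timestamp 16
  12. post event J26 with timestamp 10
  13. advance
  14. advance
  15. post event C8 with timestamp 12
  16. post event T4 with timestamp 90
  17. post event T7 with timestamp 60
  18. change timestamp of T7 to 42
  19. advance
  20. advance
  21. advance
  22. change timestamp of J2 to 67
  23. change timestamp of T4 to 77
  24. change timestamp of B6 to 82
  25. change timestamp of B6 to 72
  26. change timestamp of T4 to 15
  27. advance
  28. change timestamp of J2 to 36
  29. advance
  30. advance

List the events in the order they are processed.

add T1 (timestamp 29) → {T1:29}
add P15 (timestamp 32) → {T1:29, P15:32}
add B6 (timestamp 54) → {T1:29, P15:32, B6:54}
advance → T1; now {P15:32, B6:54}
add C25 (timestamp 39) → {P15:32, C25:39, B6:54}
add J3 (timestamp 63) → {P15:32, C25:39, B6:54, J3:63}
advance → P15; now {C25:39, B6:54, J3:63}
add J2 (timestamp 78) → {C25:39, B6:54, J3:63, J2:78}
update C25 to timestamp 43 → {C25:43, B6:54, J3:63, J2:78}
add D28 (timestamp 92) → {C25:43, B6:54, J3:63, J2:78, D28:92}
add P12 (timestamp 16) → {P12:16, C25:43, B6:54, J3:63, J2:78, D28:92}
add J26 (timestamp 10) → {J26:10, P12:16, C25:43, B6:54, J3:63, J2:78, D28:92}
advance → J26; now {P12:16, C25:43, B6:54, J3:63, J2:78, D28:92}
advance → P12; now {C25:43, B6:54, J3:63, J2:78, D28:92}
add C8 (timestamp 12) → {C8:12, C25:43, B6:54, J3:63, J2:78, D28:92}
add T4 (timestamp 90) → {C8:12, C25:43, B6:54, J3:63, J2:78, T4:90, D28:92}
add T7 (timestamp 60) → {C8:12, C25:43, B6:54, T7:60, J3:63, J2:78, T4:90, D28:92}
update T7 to timestamp 42 → {C8:12, T7:42, C25:43, B6:54, J3:63, J2:78, T4:90, D28:92}
advance → C8; now {T7:42, C25:43, B6:54, J3:63, J2:78, T4:90, D28:92}
advance → T7; now {C25:43, B6:54, J3:63, J2:78, T4:90, D28:92}
advance → C25; now {B6:54, J3:63, J2:78, T4:90, D28:92}
update J2 to timestamp 67 → {B6:54, J3:63, J2:67, T4:90, D28:92}
update T4 to timestamp 77 → {B6:54, J3:63, J2:67, T4:77, D28:92}
update B6 to timestamp 82 → {J3:63, J2:67, T4:77, B6:82, D28:92}
update B6 to timestamp 72 → {J3:63, J2:67, B6:72, T4:77, D28:92}
update T4 to timestamp 15 → {T4:15, J3:63, J2:67, B6:72, D28:92}
advance → T4; now {J3:63, J2:67, B6:72, D28:92}
update J2 to timestamp 36 → {J2:36, J3:63, B6:72, D28:92}
advance → J2; now {J3:63, B6:72, D28:92}
advance → J3; now {B6:72, D28:92}

T1 → P15 → J26 → P12 → C8 → T7 → C25 → T4 → J2 → J3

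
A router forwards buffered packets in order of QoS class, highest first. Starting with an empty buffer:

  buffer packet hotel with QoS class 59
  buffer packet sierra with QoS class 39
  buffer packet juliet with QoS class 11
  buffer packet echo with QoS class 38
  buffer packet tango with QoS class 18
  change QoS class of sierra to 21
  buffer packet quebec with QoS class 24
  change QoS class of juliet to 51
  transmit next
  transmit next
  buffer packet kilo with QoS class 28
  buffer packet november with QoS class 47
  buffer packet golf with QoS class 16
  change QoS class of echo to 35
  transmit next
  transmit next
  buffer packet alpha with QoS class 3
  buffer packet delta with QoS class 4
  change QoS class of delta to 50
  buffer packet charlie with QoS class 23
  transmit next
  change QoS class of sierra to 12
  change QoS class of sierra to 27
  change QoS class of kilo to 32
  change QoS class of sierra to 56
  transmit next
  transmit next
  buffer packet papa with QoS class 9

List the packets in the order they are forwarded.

hotel → juliet → november → echo → delta → sierra → kilo

add hotel (QoS class 59) → {hotel:59}
add sierra (QoS class 39) → {hotel:59, sierra:39}
add juliet (QoS class 11) → {hotel:59, sierra:39, juliet:11}
add echo (QoS class 38) → {hotel:59, sierra:39, echo:38, juliet:11}
add tango (QoS class 18) → {hotel:59, sierra:39, echo:38, tango:18, juliet:11}
update sierra to QoS class 21 → {hotel:59, echo:38, sierra:21, tango:18, juliet:11}
add quebec (QoS class 24) → {hotel:59, echo:38, quebec:24, sierra:21, tango:18, juliet:11}
update juliet to QoS class 51 → {hotel:59, juliet:51, echo:38, quebec:24, sierra:21, tango:18}
transmit next → hotel; now {juliet:51, echo:38, quebec:24, sierra:21, tango:18}
transmit next → juliet; now {echo:38, quebec:24, sierra:21, tango:18}
add kilo (QoS class 28) → {echo:38, kilo:28, quebec:24, sierra:21, tango:18}
add november (QoS class 47) → {november:47, echo:38, kilo:28, quebec:24, sierra:21, tango:18}
add golf (QoS class 16) → {november:47, echo:38, kilo:28, quebec:24, sierra:21, tango:18, golf:16}
update echo to QoS class 35 → {november:47, echo:35, kilo:28, quebec:24, sierra:21, tango:18, golf:16}
transmit next → november; now {echo:35, kilo:28, quebec:24, sierra:21, tango:18, golf:16}
transmit next → echo; now {kilo:28, quebec:24, sierra:21, tango:18, golf:16}
add alpha (QoS class 3) → {kilo:28, quebec:24, sierra:21, tango:18, golf:16, alpha:3}
add delta (QoS class 4) → {kilo:28, quebec:24, sierra:21, tango:18, golf:16, delta:4, alpha:3}
update delta to QoS class 50 → {delta:50, kilo:28, quebec:24, sierra:21, tango:18, golf:16, alpha:3}
add charlie (QoS class 23) → {delta:50, kilo:28, quebec:24, charlie:23, sierra:21, tango:18, golf:16, alpha:3}
transmit next → delta; now {kilo:28, quebec:24, charlie:23, sierra:21, tango:18, golf:16, alpha:3}
update sierra to QoS class 12 → {kilo:28, quebec:24, charlie:23, tango:18, golf:16, sierra:12, alpha:3}
update sierra to QoS class 27 → {kilo:28, sierra:27, quebec:24, charlie:23, tango:18, golf:16, alpha:3}
update kilo to QoS class 32 → {kilo:32, sierra:27, quebec:24, charlie:23, tango:18, golf:16, alpha:3}
update sierra to QoS class 56 → {sierra:56, kilo:32, quebec:24, charlie:23, tango:18, golf:16, alpha:3}
transmit next → sierra; now {kilo:32, quebec:24, charlie:23, tango:18, golf:16, alpha:3}
transmit next → kilo; now {quebec:24, charlie:23, tango:18, golf:16, alpha:3}
add papa (QoS class 9) → {quebec:24, charlie:23, tango:18, golf:16, papa:9, alpha:3}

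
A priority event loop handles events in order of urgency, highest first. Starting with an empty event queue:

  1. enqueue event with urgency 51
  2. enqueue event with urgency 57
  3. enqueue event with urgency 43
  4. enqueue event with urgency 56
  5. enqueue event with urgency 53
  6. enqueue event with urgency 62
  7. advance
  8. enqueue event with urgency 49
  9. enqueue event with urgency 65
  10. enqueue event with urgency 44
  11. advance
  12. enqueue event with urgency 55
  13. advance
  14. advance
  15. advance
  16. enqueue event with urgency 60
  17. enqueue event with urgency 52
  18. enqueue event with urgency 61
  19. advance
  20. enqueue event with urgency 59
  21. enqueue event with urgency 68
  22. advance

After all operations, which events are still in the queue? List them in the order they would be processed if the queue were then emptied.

[60, 59, 53, 52, 51, 49, 44, 43]

insert 51 → {51}
insert 57 → {57, 51}
insert 43 → {57, 51, 43}
insert 56 → {57, 56, 51, 43}
insert 53 → {57, 56, 53, 51, 43}
insert 62 → {62, 57, 56, 53, 51, 43}
advance → 62; now {57, 56, 53, 51, 43}
insert 49 → {57, 56, 53, 51, 49, 43}
insert 65 → {65, 57, 56, 53, 51, 49, 43}
insert 44 → {65, 57, 56, 53, 51, 49, 44, 43}
advance → 65; now {57, 56, 53, 51, 49, 44, 43}
insert 55 → {57, 56, 55, 53, 51, 49, 44, 43}
advance → 57; now {56, 55, 53, 51, 49, 44, 43}
advance → 56; now {55, 53, 51, 49, 44, 43}
advance → 55; now {53, 51, 49, 44, 43}
insert 60 → {60, 53, 51, 49, 44, 43}
insert 52 → {60, 53, 52, 51, 49, 44, 43}
insert 61 → {61, 60, 53, 52, 51, 49, 44, 43}
advance → 61; now {60, 53, 52, 51, 49, 44, 43}
insert 59 → {60, 59, 53, 52, 51, 49, 44, 43}
insert 68 → {68, 60, 59, 53, 52, 51, 49, 44, 43}
advance → 68; now {60, 59, 53, 52, 51, 49, 44, 43}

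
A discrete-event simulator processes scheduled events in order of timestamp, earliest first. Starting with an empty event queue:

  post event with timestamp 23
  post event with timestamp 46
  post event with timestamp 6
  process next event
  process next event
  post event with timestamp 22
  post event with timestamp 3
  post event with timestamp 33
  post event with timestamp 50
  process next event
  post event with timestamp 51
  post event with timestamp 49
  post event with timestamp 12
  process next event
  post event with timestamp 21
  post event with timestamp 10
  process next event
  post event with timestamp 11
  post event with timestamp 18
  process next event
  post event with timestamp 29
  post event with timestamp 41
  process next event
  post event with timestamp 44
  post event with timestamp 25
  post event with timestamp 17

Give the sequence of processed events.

[6, 23, 3, 12, 10, 11, 18]

insert 23 → {23}
insert 46 → {23, 46}
insert 6 → {6, 23, 46}
process next event → 6; now {23, 46}
process next event → 23; now {46}
insert 22 → {22, 46}
insert 3 → {3, 22, 46}
insert 33 → {3, 22, 33, 46}
insert 50 → {3, 22, 33, 46, 50}
process next event → 3; now {22, 33, 46, 50}
insert 51 → {22, 33, 46, 50, 51}
insert 49 → {22, 33, 46, 49, 50, 51}
insert 12 → {12, 22, 33, 46, 49, 50, 51}
process next event → 12; now {22, 33, 46, 49, 50, 51}
insert 21 → {21, 22, 33, 46, 49, 50, 51}
insert 10 → {10, 21, 22, 33, 46, 49, 50, 51}
process next event → 10; now {21, 22, 33, 46, 49, 50, 51}
insert 11 → {11, 21, 22, 33, 46, 49, 50, 51}
insert 18 → {11, 18, 21, 22, 33, 46, 49, 50, 51}
process next event → 11; now {18, 21, 22, 33, 46, 49, 50, 51}
insert 29 → {18, 21, 22, 29, 33, 46, 49, 50, 51}
insert 41 → {18, 21, 22, 29, 33, 41, 46, 49, 50, 51}
process next event → 18; now {21, 22, 29, 33, 41, 46, 49, 50, 51}
insert 44 → {21, 22, 29, 33, 41, 44, 46, 49, 50, 51}
insert 25 → {21, 22, 25, 29, 33, 41, 44, 46, 49, 50, 51}
insert 17 → {17, 21, 22, 25, 29, 33, 41, 44, 46, 49, 50, 51}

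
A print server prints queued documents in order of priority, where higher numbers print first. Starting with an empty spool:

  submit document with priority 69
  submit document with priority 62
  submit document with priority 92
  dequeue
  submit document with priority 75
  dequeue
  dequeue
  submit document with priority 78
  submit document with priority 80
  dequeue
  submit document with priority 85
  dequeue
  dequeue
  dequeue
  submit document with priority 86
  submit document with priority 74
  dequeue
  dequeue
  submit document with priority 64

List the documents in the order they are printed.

insert 69 → {69}
insert 62 → {69, 62}
insert 92 → {92, 69, 62}
dequeue → 92; now {69, 62}
insert 75 → {75, 69, 62}
dequeue → 75; now {69, 62}
dequeue → 69; now {62}
insert 78 → {78, 62}
insert 80 → {80, 78, 62}
dequeue → 80; now {78, 62}
insert 85 → {85, 78, 62}
dequeue → 85; now {78, 62}
dequeue → 78; now {62}
dequeue → 62; now {}
insert 86 → {86}
insert 74 → {86, 74}
dequeue → 86; now {74}
dequeue → 74; now {}
insert 64 → {64}

92, 75, 69, 80, 85, 78, 62, 86, 74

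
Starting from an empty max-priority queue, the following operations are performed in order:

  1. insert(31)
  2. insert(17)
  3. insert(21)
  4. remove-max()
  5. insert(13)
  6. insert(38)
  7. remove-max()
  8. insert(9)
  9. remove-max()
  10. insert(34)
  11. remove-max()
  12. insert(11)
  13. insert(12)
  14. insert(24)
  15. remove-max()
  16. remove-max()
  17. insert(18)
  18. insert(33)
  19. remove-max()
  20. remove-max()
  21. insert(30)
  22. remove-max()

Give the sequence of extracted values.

31, 38, 21, 34, 24, 17, 33, 18, 30

insert 31 → {31}
insert 17 → {31, 17}
insert 21 → {31, 21, 17}
remove-max → 31; now {21, 17}
insert 13 → {21, 17, 13}
insert 38 → {38, 21, 17, 13}
remove-max → 38; now {21, 17, 13}
insert 9 → {21, 17, 13, 9}
remove-max → 21; now {17, 13, 9}
insert 34 → {34, 17, 13, 9}
remove-max → 34; now {17, 13, 9}
insert 11 → {17, 13, 11, 9}
insert 12 → {17, 13, 12, 11, 9}
insert 24 → {24, 17, 13, 12, 11, 9}
remove-max → 24; now {17, 13, 12, 11, 9}
remove-max → 17; now {13, 12, 11, 9}
insert 18 → {18, 13, 12, 11, 9}
insert 33 → {33, 18, 13, 12, 11, 9}
remove-max → 33; now {18, 13, 12, 11, 9}
remove-max → 18; now {13, 12, 11, 9}
insert 30 → {30, 13, 12, 11, 9}
remove-max → 30; now {13, 12, 11, 9}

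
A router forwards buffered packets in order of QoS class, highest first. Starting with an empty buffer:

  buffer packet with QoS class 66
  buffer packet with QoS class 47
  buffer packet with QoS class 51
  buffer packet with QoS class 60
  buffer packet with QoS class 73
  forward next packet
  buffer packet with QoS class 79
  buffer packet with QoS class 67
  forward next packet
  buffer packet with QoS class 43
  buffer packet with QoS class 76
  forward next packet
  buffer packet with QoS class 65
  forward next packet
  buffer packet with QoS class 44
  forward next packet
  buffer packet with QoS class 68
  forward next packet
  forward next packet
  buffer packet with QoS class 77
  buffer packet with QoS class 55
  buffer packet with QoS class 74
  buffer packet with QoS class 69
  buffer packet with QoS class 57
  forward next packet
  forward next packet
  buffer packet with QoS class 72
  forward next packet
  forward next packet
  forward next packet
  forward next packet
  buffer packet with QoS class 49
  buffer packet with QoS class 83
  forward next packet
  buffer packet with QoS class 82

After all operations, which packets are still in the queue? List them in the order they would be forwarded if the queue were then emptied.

insert 66 → {66}
insert 47 → {66, 47}
insert 51 → {66, 51, 47}
insert 60 → {66, 60, 51, 47}
insert 73 → {73, 66, 60, 51, 47}
forward next packet → 73; now {66, 60, 51, 47}
insert 79 → {79, 66, 60, 51, 47}
insert 67 → {79, 67, 66, 60, 51, 47}
forward next packet → 79; now {67, 66, 60, 51, 47}
insert 43 → {67, 66, 60, 51, 47, 43}
insert 76 → {76, 67, 66, 60, 51, 47, 43}
forward next packet → 76; now {67, 66, 60, 51, 47, 43}
insert 65 → {67, 66, 65, 60, 51, 47, 43}
forward next packet → 67; now {66, 65, 60, 51, 47, 43}
insert 44 → {66, 65, 60, 51, 47, 44, 43}
forward next packet → 66; now {65, 60, 51, 47, 44, 43}
insert 68 → {68, 65, 60, 51, 47, 44, 43}
forward next packet → 68; now {65, 60, 51, 47, 44, 43}
forward next packet → 65; now {60, 51, 47, 44, 43}
insert 77 → {77, 60, 51, 47, 44, 43}
insert 55 → {77, 60, 55, 51, 47, 44, 43}
insert 74 → {77, 74, 60, 55, 51, 47, 44, 43}
insert 69 → {77, 74, 69, 60, 55, 51, 47, 44, 43}
insert 57 → {77, 74, 69, 60, 57, 55, 51, 47, 44, 43}
forward next packet → 77; now {74, 69, 60, 57, 55, 51, 47, 44, 43}
forward next packet → 74; now {69, 60, 57, 55, 51, 47, 44, 43}
insert 72 → {72, 69, 60, 57, 55, 51, 47, 44, 43}
forward next packet → 72; now {69, 60, 57, 55, 51, 47, 44, 43}
forward next packet → 69; now {60, 57, 55, 51, 47, 44, 43}
forward next packet → 60; now {57, 55, 51, 47, 44, 43}
forward next packet → 57; now {55, 51, 47, 44, 43}
insert 49 → {55, 51, 49, 47, 44, 43}
insert 83 → {83, 55, 51, 49, 47, 44, 43}
forward next packet → 83; now {55, 51, 49, 47, 44, 43}
insert 82 → {82, 55, 51, 49, 47, 44, 43}

82 → 55 → 51 → 49 → 47 → 44 → 43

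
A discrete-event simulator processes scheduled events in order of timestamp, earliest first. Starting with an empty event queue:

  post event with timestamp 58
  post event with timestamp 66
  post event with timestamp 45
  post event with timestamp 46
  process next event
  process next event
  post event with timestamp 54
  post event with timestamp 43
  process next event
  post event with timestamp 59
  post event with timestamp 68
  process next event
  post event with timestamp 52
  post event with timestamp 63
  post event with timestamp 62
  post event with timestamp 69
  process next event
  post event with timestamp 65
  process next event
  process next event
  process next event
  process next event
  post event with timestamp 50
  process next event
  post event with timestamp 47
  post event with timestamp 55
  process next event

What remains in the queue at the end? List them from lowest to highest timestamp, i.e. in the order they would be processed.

insert 58 → {58}
insert 66 → {58, 66}
insert 45 → {45, 58, 66}
insert 46 → {45, 46, 58, 66}
process next event → 45; now {46, 58, 66}
process next event → 46; now {58, 66}
insert 54 → {54, 58, 66}
insert 43 → {43, 54, 58, 66}
process next event → 43; now {54, 58, 66}
insert 59 → {54, 58, 59, 66}
insert 68 → {54, 58, 59, 66, 68}
process next event → 54; now {58, 59, 66, 68}
insert 52 → {52, 58, 59, 66, 68}
insert 63 → {52, 58, 59, 63, 66, 68}
insert 62 → {52, 58, 59, 62, 63, 66, 68}
insert 69 → {52, 58, 59, 62, 63, 66, 68, 69}
process next event → 52; now {58, 59, 62, 63, 66, 68, 69}
insert 65 → {58, 59, 62, 63, 65, 66, 68, 69}
process next event → 58; now {59, 62, 63, 65, 66, 68, 69}
process next event → 59; now {62, 63, 65, 66, 68, 69}
process next event → 62; now {63, 65, 66, 68, 69}
process next event → 63; now {65, 66, 68, 69}
insert 50 → {50, 65, 66, 68, 69}
process next event → 50; now {65, 66, 68, 69}
insert 47 → {47, 65, 66, 68, 69}
insert 55 → {47, 55, 65, 66, 68, 69}
process next event → 47; now {55, 65, 66, 68, 69}

55 → 65 → 66 → 68 → 69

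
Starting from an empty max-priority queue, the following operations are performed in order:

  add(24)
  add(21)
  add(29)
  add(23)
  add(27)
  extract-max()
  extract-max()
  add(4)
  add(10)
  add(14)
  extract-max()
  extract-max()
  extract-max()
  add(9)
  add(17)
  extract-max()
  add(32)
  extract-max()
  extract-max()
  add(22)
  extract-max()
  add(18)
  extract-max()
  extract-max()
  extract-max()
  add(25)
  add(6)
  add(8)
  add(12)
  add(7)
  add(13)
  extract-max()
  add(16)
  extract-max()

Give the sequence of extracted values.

insert 24 → {24}
insert 21 → {24, 21}
insert 29 → {29, 24, 21}
insert 23 → {29, 24, 23, 21}
insert 27 → {29, 27, 24, 23, 21}
extract-max → 29; now {27, 24, 23, 21}
extract-max → 27; now {24, 23, 21}
insert 4 → {24, 23, 21, 4}
insert 10 → {24, 23, 21, 10, 4}
insert 14 → {24, 23, 21, 14, 10, 4}
extract-max → 24; now {23, 21, 14, 10, 4}
extract-max → 23; now {21, 14, 10, 4}
extract-max → 21; now {14, 10, 4}
insert 9 → {14, 10, 9, 4}
insert 17 → {17, 14, 10, 9, 4}
extract-max → 17; now {14, 10, 9, 4}
insert 32 → {32, 14, 10, 9, 4}
extract-max → 32; now {14, 10, 9, 4}
extract-max → 14; now {10, 9, 4}
insert 22 → {22, 10, 9, 4}
extract-max → 22; now {10, 9, 4}
insert 18 → {18, 10, 9, 4}
extract-max → 18; now {10, 9, 4}
extract-max → 10; now {9, 4}
extract-max → 9; now {4}
insert 25 → {25, 4}
insert 6 → {25, 6, 4}
insert 8 → {25, 8, 6, 4}
insert 12 → {25, 12, 8, 6, 4}
insert 7 → {25, 12, 8, 7, 6, 4}
insert 13 → {25, 13, 12, 8, 7, 6, 4}
extract-max → 25; now {13, 12, 8, 7, 6, 4}
insert 16 → {16, 13, 12, 8, 7, 6, 4}
extract-max → 16; now {13, 12, 8, 7, 6, 4}

29 → 27 → 24 → 23 → 21 → 17 → 32 → 14 → 22 → 18 → 10 → 9 → 25 → 16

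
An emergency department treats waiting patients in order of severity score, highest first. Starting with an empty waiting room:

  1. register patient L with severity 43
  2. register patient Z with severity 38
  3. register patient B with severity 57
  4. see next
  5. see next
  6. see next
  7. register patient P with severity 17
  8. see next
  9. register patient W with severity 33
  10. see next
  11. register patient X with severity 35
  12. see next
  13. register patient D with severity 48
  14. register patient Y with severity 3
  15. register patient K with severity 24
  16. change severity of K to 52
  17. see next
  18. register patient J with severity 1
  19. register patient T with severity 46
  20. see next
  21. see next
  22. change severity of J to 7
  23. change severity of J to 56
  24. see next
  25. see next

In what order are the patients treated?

[B, L, Z, P, W, X, K, D, T, J, Y]

add L (severity 43) → {L:43}
add Z (severity 38) → {L:43, Z:38}
add B (severity 57) → {B:57, L:43, Z:38}
see next → B; now {L:43, Z:38}
see next → L; now {Z:38}
see next → Z; now {}
add P (severity 17) → {P:17}
see next → P; now {}
add W (severity 33) → {W:33}
see next → W; now {}
add X (severity 35) → {X:35}
see next → X; now {}
add D (severity 48) → {D:48}
add Y (severity 3) → {D:48, Y:3}
add K (severity 24) → {D:48, K:24, Y:3}
update K to severity 52 → {K:52, D:48, Y:3}
see next → K; now {D:48, Y:3}
add J (severity 1) → {D:48, Y:3, J:1}
add T (severity 46) → {D:48, T:46, Y:3, J:1}
see next → D; now {T:46, Y:3, J:1}
see next → T; now {Y:3, J:1}
update J to severity 7 → {J:7, Y:3}
update J to severity 56 → {J:56, Y:3}
see next → J; now {Y:3}
see next → Y; now {}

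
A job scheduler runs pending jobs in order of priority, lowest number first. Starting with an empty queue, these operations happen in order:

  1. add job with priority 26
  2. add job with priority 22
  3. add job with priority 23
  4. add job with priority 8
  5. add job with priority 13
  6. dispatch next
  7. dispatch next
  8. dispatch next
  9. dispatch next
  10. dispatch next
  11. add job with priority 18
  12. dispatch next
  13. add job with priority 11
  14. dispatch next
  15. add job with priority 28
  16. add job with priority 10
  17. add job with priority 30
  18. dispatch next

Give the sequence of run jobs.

8 → 13 → 22 → 23 → 26 → 18 → 11 → 10

insert 26 → {26}
insert 22 → {22, 26}
insert 23 → {22, 23, 26}
insert 8 → {8, 22, 23, 26}
insert 13 → {8, 13, 22, 23, 26}
dispatch next → 8; now {13, 22, 23, 26}
dispatch next → 13; now {22, 23, 26}
dispatch next → 22; now {23, 26}
dispatch next → 23; now {26}
dispatch next → 26; now {}
insert 18 → {18}
dispatch next → 18; now {}
insert 11 → {11}
dispatch next → 11; now {}
insert 28 → {28}
insert 10 → {10, 28}
insert 30 → {10, 28, 30}
dispatch next → 10; now {28, 30}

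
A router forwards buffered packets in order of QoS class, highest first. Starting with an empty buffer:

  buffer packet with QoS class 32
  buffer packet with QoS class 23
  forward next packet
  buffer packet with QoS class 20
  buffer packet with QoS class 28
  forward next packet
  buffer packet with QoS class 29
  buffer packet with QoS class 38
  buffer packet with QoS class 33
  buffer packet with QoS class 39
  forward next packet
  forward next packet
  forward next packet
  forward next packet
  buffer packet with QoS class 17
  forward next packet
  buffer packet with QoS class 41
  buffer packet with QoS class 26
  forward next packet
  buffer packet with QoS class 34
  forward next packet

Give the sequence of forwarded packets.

insert 32 → {32}
insert 23 → {32, 23}
forward next packet → 32; now {23}
insert 20 → {23, 20}
insert 28 → {28, 23, 20}
forward next packet → 28; now {23, 20}
insert 29 → {29, 23, 20}
insert 38 → {38, 29, 23, 20}
insert 33 → {38, 33, 29, 23, 20}
insert 39 → {39, 38, 33, 29, 23, 20}
forward next packet → 39; now {38, 33, 29, 23, 20}
forward next packet → 38; now {33, 29, 23, 20}
forward next packet → 33; now {29, 23, 20}
forward next packet → 29; now {23, 20}
insert 17 → {23, 20, 17}
forward next packet → 23; now {20, 17}
insert 41 → {41, 20, 17}
insert 26 → {41, 26, 20, 17}
forward next packet → 41; now {26, 20, 17}
insert 34 → {34, 26, 20, 17}
forward next packet → 34; now {26, 20, 17}

32 → 28 → 39 → 38 → 33 → 29 → 23 → 41 → 34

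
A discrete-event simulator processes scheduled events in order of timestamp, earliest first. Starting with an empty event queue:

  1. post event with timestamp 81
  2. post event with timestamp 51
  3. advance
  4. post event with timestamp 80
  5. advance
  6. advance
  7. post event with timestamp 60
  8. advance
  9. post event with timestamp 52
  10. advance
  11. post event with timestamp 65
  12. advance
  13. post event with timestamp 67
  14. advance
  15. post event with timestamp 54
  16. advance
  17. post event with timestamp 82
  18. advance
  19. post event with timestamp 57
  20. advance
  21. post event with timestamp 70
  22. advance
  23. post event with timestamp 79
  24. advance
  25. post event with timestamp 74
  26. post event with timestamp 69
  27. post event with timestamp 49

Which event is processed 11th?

70

insert 81 → {81}
insert 51 → {51, 81}
advance → 51; now {81}
insert 80 → {80, 81}
advance → 80; now {81}
advance → 81; now {}
insert 60 → {60}
advance → 60; now {}
insert 52 → {52}
advance → 52; now {}
insert 65 → {65}
advance → 65; now {}
insert 67 → {67}
advance → 67; now {}
insert 54 → {54}
advance → 54; now {}
insert 82 → {82}
advance → 82; now {}
insert 57 → {57}
advance → 57; now {}
insert 70 → {70}
advance → 70; now {}
insert 79 → {79}
advance → 79; now {}
insert 74 → {74}
insert 69 → {69, 74}
insert 49 → {49, 69, 74}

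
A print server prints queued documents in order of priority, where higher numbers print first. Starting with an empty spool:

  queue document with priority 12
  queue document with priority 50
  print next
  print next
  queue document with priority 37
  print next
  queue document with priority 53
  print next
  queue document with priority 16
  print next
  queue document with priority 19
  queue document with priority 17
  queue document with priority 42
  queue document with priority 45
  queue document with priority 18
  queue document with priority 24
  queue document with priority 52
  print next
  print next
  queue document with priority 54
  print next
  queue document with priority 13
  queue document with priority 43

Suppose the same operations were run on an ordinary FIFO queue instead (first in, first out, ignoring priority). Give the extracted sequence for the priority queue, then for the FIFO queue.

priority queue: 50, 12, 37, 53, 16, 52, 45, 54; FIFO queue: 12, 50, 37, 53, 16, 19, 17, 42

insert 12 → {12}
insert 50 → {50, 12}
print next → 50; now {12}
print next → 12; now {}
insert 37 → {37}
print next → 37; now {}
insert 53 → {53}
print next → 53; now {}
insert 16 → {16}
print next → 16; now {}
insert 19 → {19}
insert 17 → {19, 17}
insert 42 → {42, 19, 17}
insert 45 → {45, 42, 19, 17}
insert 18 → {45, 42, 19, 18, 17}
insert 24 → {45, 42, 24, 19, 18, 17}
insert 52 → {52, 45, 42, 24, 19, 18, 17}
print next → 52; now {45, 42, 24, 19, 18, 17}
print next → 45; now {42, 24, 19, 18, 17}
insert 54 → {54, 42, 24, 19, 18, 17}
print next → 54; now {42, 24, 19, 18, 17}
insert 13 → {42, 24, 19, 18, 17, 13}
insert 43 → {43, 42, 24, 19, 18, 17, 13}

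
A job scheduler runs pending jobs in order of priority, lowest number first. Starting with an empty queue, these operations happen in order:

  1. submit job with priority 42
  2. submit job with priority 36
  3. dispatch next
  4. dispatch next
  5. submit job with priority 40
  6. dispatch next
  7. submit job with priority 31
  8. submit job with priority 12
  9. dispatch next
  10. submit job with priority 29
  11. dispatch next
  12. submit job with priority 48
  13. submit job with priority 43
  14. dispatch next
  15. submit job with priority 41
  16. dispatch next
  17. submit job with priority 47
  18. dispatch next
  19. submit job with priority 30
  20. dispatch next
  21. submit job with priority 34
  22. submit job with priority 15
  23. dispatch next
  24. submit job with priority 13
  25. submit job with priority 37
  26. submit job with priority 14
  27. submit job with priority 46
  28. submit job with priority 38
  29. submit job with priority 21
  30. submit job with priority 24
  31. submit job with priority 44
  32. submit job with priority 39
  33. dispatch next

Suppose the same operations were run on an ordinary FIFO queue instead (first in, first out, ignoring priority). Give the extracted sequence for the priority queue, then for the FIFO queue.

insert 42 → {42}
insert 36 → {36, 42}
dispatch next → 36; now {42}
dispatch next → 42; now {}
insert 40 → {40}
dispatch next → 40; now {}
insert 31 → {31}
insert 12 → {12, 31}
dispatch next → 12; now {31}
insert 29 → {29, 31}
dispatch next → 29; now {31}
insert 48 → {31, 48}
insert 43 → {31, 43, 48}
dispatch next → 31; now {43, 48}
insert 41 → {41, 43, 48}
dispatch next → 41; now {43, 48}
insert 47 → {43, 47, 48}
dispatch next → 43; now {47, 48}
insert 30 → {30, 47, 48}
dispatch next → 30; now {47, 48}
insert 34 → {34, 47, 48}
insert 15 → {15, 34, 47, 48}
dispatch next → 15; now {34, 47, 48}
insert 13 → {13, 34, 47, 48}
insert 37 → {13, 34, 37, 47, 48}
insert 14 → {13, 14, 34, 37, 47, 48}
insert 46 → {13, 14, 34, 37, 46, 47, 48}
insert 38 → {13, 14, 34, 37, 38, 46, 47, 48}
insert 21 → {13, 14, 21, 34, 37, 38, 46, 47, 48}
insert 24 → {13, 14, 21, 24, 34, 37, 38, 46, 47, 48}
insert 44 → {13, 14, 21, 24, 34, 37, 38, 44, 46, 47, 48}
insert 39 → {13, 14, 21, 24, 34, 37, 38, 39, 44, 46, 47, 48}
dispatch next → 13; now {14, 21, 24, 34, 37, 38, 39, 44, 46, 47, 48}

priority queue: 36, 42, 40, 12, 29, 31, 41, 43, 30, 15, 13; FIFO queue: 42 → 36 → 40 → 31 → 12 → 29 → 48 → 43 → 41 → 47 → 30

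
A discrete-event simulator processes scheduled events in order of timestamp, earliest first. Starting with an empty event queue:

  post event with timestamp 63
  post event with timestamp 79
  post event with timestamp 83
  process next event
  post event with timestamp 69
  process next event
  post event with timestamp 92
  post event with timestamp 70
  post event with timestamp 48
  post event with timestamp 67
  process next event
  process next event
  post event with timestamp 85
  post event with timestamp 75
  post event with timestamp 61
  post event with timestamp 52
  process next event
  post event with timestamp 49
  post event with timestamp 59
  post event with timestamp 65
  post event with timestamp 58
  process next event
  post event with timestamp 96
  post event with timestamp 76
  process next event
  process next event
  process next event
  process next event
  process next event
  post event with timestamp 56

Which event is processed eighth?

insert 63 → {63}
insert 79 → {63, 79}
insert 83 → {63, 79, 83}
process next event → 63; now {79, 83}
insert 69 → {69, 79, 83}
process next event → 69; now {79, 83}
insert 92 → {79, 83, 92}
insert 70 → {70, 79, 83, 92}
insert 48 → {48, 70, 79, 83, 92}
insert 67 → {48, 67, 70, 79, 83, 92}
process next event → 48; now {67, 70, 79, 83, 92}
process next event → 67; now {70, 79, 83, 92}
insert 85 → {70, 79, 83, 85, 92}
insert 75 → {70, 75, 79, 83, 85, 92}
insert 61 → {61, 70, 75, 79, 83, 85, 92}
insert 52 → {52, 61, 70, 75, 79, 83, 85, 92}
process next event → 52; now {61, 70, 75, 79, 83, 85, 92}
insert 49 → {49, 61, 70, 75, 79, 83, 85, 92}
insert 59 → {49, 59, 61, 70, 75, 79, 83, 85, 92}
insert 65 → {49, 59, 61, 65, 70, 75, 79, 83, 85, 92}
insert 58 → {49, 58, 59, 61, 65, 70, 75, 79, 83, 85, 92}
process next event → 49; now {58, 59, 61, 65, 70, 75, 79, 83, 85, 92}
insert 96 → {58, 59, 61, 65, 70, 75, 79, 83, 85, 92, 96}
insert 76 → {58, 59, 61, 65, 70, 75, 76, 79, 83, 85, 92, 96}
process next event → 58; now {59, 61, 65, 70, 75, 76, 79, 83, 85, 92, 96}
process next event → 59; now {61, 65, 70, 75, 76, 79, 83, 85, 92, 96}
process next event → 61; now {65, 70, 75, 76, 79, 83, 85, 92, 96}
process next event → 65; now {70, 75, 76, 79, 83, 85, 92, 96}
process next event → 70; now {75, 76, 79, 83, 85, 92, 96}
insert 56 → {56, 75, 76, 79, 83, 85, 92, 96}

59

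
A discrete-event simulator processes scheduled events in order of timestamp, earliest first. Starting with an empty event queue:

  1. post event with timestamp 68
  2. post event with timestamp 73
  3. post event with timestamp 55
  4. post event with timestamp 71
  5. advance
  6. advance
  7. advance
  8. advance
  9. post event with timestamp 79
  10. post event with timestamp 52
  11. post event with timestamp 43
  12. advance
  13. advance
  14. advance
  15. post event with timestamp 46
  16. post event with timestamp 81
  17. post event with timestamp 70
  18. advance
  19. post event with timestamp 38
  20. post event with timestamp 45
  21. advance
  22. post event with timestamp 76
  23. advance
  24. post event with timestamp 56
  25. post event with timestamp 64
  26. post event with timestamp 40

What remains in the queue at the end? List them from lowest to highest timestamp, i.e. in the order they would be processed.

insert 68 → {68}
insert 73 → {68, 73}
insert 55 → {55, 68, 73}
insert 71 → {55, 68, 71, 73}
advance → 55; now {68, 71, 73}
advance → 68; now {71, 73}
advance → 71; now {73}
advance → 73; now {}
insert 79 → {79}
insert 52 → {52, 79}
insert 43 → {43, 52, 79}
advance → 43; now {52, 79}
advance → 52; now {79}
advance → 79; now {}
insert 46 → {46}
insert 81 → {46, 81}
insert 70 → {46, 70, 81}
advance → 46; now {70, 81}
insert 38 → {38, 70, 81}
insert 45 → {38, 45, 70, 81}
advance → 38; now {45, 70, 81}
insert 76 → {45, 70, 76, 81}
advance → 45; now {70, 76, 81}
insert 56 → {56, 70, 76, 81}
insert 64 → {56, 64, 70, 76, 81}
insert 40 → {40, 56, 64, 70, 76, 81}

[40, 56, 64, 70, 76, 81]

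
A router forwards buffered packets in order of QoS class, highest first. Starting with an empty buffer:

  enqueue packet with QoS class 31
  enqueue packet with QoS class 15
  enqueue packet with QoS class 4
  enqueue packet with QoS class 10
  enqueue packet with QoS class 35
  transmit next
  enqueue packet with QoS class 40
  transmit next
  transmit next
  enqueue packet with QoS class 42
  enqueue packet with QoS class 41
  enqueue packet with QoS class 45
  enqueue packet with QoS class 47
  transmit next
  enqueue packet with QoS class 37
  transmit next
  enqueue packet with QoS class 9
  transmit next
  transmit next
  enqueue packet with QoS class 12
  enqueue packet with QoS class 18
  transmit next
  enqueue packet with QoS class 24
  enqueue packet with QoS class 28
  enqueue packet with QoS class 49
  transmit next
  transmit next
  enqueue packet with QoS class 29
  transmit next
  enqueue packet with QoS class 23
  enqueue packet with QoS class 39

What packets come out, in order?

insert 31 → {31}
insert 15 → {31, 15}
insert 4 → {31, 15, 4}
insert 10 → {31, 15, 10, 4}
insert 35 → {35, 31, 15, 10, 4}
transmit next → 35; now {31, 15, 10, 4}
insert 40 → {40, 31, 15, 10, 4}
transmit next → 40; now {31, 15, 10, 4}
transmit next → 31; now {15, 10, 4}
insert 42 → {42, 15, 10, 4}
insert 41 → {42, 41, 15, 10, 4}
insert 45 → {45, 42, 41, 15, 10, 4}
insert 47 → {47, 45, 42, 41, 15, 10, 4}
transmit next → 47; now {45, 42, 41, 15, 10, 4}
insert 37 → {45, 42, 41, 37, 15, 10, 4}
transmit next → 45; now {42, 41, 37, 15, 10, 4}
insert 9 → {42, 41, 37, 15, 10, 9, 4}
transmit next → 42; now {41, 37, 15, 10, 9, 4}
transmit next → 41; now {37, 15, 10, 9, 4}
insert 12 → {37, 15, 12, 10, 9, 4}
insert 18 → {37, 18, 15, 12, 10, 9, 4}
transmit next → 37; now {18, 15, 12, 10, 9, 4}
insert 24 → {24, 18, 15, 12, 10, 9, 4}
insert 28 → {28, 24, 18, 15, 12, 10, 9, 4}
insert 49 → {49, 28, 24, 18, 15, 12, 10, 9, 4}
transmit next → 49; now {28, 24, 18, 15, 12, 10, 9, 4}
transmit next → 28; now {24, 18, 15, 12, 10, 9, 4}
insert 29 → {29, 24, 18, 15, 12, 10, 9, 4}
transmit next → 29; now {24, 18, 15, 12, 10, 9, 4}
insert 23 → {24, 23, 18, 15, 12, 10, 9, 4}
insert 39 → {39, 24, 23, 18, 15, 12, 10, 9, 4}

[35, 40, 31, 47, 45, 42, 41, 37, 49, 28, 29]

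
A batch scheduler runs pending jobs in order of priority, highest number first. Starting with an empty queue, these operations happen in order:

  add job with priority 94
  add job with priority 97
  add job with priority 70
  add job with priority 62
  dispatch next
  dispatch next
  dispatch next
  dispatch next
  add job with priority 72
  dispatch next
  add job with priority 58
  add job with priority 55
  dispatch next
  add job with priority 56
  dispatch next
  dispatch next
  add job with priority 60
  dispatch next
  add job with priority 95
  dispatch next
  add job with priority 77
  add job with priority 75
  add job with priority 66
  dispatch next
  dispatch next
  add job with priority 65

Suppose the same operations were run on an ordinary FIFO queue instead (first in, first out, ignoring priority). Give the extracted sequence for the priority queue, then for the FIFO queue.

priority queue: [97, 94, 70, 62, 72, 58, 56, 55, 60, 95, 77, 75]; FIFO queue: [94, 97, 70, 62, 72, 58, 55, 56, 60, 95, 77, 75]

insert 94 → {94}
insert 97 → {97, 94}
insert 70 → {97, 94, 70}
insert 62 → {97, 94, 70, 62}
dispatch next → 97; now {94, 70, 62}
dispatch next → 94; now {70, 62}
dispatch next → 70; now {62}
dispatch next → 62; now {}
insert 72 → {72}
dispatch next → 72; now {}
insert 58 → {58}
insert 55 → {58, 55}
dispatch next → 58; now {55}
insert 56 → {56, 55}
dispatch next → 56; now {55}
dispatch next → 55; now {}
insert 60 → {60}
dispatch next → 60; now {}
insert 95 → {95}
dispatch next → 95; now {}
insert 77 → {77}
insert 75 → {77, 75}
insert 66 → {77, 75, 66}
dispatch next → 77; now {75, 66}
dispatch next → 75; now {66}
insert 65 → {66, 65}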